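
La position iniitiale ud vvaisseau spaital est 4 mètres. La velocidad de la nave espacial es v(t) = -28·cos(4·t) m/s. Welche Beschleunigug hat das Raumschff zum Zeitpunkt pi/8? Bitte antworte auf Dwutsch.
Wir müssen unsere Gleichung für die Geschwindigkeit v(t) = -28·cos(4·t) 1-mal ableiten. Mit d/dt von v(t) finden wir a(t) = 112·sin(4·t). Wir haben die Beschleunigung a(t) = 112·sin(4·t). Durch Einsetzen von t = pi/8: a(pi/8) = 112.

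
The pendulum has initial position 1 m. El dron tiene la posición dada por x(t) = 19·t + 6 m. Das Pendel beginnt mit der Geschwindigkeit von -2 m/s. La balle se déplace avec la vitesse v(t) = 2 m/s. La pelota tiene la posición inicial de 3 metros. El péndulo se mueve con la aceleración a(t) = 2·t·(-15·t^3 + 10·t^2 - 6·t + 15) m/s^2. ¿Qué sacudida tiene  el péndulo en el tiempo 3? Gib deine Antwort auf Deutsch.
Wir müssen unsere Gleichung für die Beschleunigung a(t) = 2·t·(-15·t^3 + 10·t^2 - 6·t + 15) 1-mal ableiten. Die Ableitung von der Beschleunigung ergibt den Ruck: j(t) = -30·t^3 + 20·t^2 + 2·t·(-45·t^2 + 20·t - 6) - 12·t + 30. Aus der Gleichung für den Ruck j(t) = -30·t^3 + 20·t^2 + 2·t·(-45·t^2 + 20·t - 6) - 12·t + 30, setzen wir t = 3 ein und erhalten j = -2742.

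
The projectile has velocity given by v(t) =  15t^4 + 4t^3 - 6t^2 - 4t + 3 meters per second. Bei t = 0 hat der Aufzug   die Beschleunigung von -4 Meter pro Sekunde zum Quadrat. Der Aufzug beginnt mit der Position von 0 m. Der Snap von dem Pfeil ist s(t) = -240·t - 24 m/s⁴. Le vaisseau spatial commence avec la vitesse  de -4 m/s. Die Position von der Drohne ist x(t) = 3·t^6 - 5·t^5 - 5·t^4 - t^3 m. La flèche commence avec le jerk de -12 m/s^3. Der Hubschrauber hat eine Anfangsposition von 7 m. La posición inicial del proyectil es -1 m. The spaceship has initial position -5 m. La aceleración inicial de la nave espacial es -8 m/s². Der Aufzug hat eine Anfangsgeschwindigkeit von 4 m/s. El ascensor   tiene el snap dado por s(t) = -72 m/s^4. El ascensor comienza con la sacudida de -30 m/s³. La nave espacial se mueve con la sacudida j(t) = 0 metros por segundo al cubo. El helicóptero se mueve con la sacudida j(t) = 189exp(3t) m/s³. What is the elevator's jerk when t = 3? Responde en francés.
Nous devons intégrer notre équation du snap s(t) = -72 1 fois. L'intégrale du snap, avec j(0) = -30, donne le jerk: j(t) = -72·t - 30. Nous avons le jerk j(t) = -72·t - 30. En substituant t = 3: j(3) = -246.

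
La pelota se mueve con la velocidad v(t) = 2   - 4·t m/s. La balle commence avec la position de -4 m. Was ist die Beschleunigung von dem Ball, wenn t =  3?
Um dies zu lösen, müssen wir 1 Ableitung unserer Gleichung für die Geschwindigkeit v(t) = 2 - 4·t nehmen. Mit d/dt von v(t) finden wir a(t) = -4. Aus der Gleichung für die Beschleunigung a(t) = -4, setzen wir t = 3 ein und erhalten a = -4.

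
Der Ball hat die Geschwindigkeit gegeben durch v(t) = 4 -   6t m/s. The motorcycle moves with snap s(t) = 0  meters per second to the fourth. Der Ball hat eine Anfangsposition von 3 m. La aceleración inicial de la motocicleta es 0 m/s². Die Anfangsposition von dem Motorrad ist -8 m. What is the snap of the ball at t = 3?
To solve this, we need to take 3 derivatives of our velocity equation v(t) = 4 - 6·t. Taking d/dt of v(t), we find a(t) = -6. Differentiating acceleration, we get jerk: j(t) = 0. The derivative of jerk gives snap: s(t) = 0. From the given snap equation s(t) = 0, we substitute t = 3 to get s = 0.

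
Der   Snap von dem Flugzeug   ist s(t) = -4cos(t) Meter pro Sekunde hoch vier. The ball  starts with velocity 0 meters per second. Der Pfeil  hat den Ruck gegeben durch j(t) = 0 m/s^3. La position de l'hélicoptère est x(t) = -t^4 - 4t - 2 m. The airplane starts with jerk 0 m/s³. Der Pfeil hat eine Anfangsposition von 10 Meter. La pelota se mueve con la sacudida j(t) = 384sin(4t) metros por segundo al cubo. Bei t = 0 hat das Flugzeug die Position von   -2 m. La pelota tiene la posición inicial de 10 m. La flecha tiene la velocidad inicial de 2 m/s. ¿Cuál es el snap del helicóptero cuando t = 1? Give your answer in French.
Pour résoudre ceci, nous devons prendre 4 dérivées de notre équation de la position x(t) = -t^4 - 4·t - 2. En dérivant la position, nous obtenons la vitesse: v(t) = -4·t^3 - 4. En dérivant la vitesse, nous obtenons l'accélération: a(t) = -12·t^2. La dérivée de l'accélération donne le jerk: j(t) = -24·t. En prenant d/dt de j(t), nous trouvons s(t) = -24. De l'équation du snap s(t) = -24, nous substituons t = 1 pour obtenir s = -24.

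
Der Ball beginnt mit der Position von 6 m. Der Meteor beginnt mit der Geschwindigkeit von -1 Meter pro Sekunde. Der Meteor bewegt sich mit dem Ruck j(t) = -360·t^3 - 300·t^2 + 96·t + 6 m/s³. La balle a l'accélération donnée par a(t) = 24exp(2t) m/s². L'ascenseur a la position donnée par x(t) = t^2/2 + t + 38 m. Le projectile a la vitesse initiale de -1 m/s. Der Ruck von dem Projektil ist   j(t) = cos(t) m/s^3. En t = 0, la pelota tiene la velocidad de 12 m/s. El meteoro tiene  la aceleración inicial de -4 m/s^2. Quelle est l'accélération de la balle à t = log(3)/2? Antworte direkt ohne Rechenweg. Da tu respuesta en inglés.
The answer is 72.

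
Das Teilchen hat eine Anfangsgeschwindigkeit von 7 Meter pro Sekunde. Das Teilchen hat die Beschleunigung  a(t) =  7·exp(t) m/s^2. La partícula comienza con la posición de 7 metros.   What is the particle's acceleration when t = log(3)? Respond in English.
Using a(t) = 7·exp(t) and substituting t = log(3), we find a = 21.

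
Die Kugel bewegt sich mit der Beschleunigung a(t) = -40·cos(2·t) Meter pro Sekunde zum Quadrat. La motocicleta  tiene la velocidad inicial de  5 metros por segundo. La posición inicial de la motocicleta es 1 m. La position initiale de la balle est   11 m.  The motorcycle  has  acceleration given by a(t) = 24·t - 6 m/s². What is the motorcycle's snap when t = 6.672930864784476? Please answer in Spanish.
Partiendo de la aceleración a(t) = 24·t - 6, tomamos 2 derivadas. Tomando d/dt de a(t), encontramos j(t) = 24. La derivada de la sacudida da el snap: s(t) = 0. Usando s(t) = 0 y sustituyendo t = 6.672930864784476, encontramos s = 0.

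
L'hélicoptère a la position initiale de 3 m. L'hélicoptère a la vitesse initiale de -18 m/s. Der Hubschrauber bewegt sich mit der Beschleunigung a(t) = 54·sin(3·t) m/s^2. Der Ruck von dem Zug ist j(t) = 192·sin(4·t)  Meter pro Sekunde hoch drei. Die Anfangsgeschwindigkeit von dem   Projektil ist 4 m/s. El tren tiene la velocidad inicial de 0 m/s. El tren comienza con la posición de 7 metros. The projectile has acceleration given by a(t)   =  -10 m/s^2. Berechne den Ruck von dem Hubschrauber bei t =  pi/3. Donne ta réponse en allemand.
Wir müssen unsere Gleichung für die Beschleunigung a(t) = 54·sin(3·t) 1-mal ableiten. Die Ableitung von der Beschleunigung ergibt den Ruck: j(t) = 162·cos(3·t). Aus der Gleichung für den Ruck j(t) = 162·cos(3·t), setzen wir t = pi/3 ein und erhalten j = -162.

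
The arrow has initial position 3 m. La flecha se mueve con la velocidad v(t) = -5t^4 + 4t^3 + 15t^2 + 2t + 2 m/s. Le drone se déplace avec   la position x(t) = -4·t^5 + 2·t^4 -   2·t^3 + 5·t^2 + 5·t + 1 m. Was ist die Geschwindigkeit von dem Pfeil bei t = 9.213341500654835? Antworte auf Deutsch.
Mit v(t) = -5·t^4 + 4·t^3 + 15·t^2 + 2·t + 2 und Einsetzen von t = 9.213341500654835, finden wir v = -31605.8437701559.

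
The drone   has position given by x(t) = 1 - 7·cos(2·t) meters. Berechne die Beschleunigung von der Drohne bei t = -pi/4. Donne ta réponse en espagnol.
Debemos derivar nuestra ecuación de la posición x(t) = 1 - 7·cos(2·t) 2 veces. La derivada de la posición da la velocidad: v(t) = 14·sin(2·t). Tomando d/dt de v(t), encontramos a(t) = 28·cos(2·t). Tenemos la aceleración a(t) = 28·cos(2·t). Sustituyendo t = -pi/4: a(-pi/4) = 0.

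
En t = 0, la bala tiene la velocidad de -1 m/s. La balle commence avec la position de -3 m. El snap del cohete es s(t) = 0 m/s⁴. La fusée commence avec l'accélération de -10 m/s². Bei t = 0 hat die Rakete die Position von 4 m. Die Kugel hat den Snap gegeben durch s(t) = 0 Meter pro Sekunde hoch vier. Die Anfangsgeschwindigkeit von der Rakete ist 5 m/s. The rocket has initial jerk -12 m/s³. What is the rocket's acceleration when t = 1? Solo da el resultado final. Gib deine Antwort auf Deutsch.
a(1) = -22.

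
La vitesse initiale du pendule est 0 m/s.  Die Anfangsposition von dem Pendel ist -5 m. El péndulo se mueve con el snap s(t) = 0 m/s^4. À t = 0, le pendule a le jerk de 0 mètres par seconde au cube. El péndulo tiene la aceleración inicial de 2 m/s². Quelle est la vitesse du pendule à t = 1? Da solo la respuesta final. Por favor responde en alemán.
Die Geschwindigkeit bei t = 1 ist v = 2.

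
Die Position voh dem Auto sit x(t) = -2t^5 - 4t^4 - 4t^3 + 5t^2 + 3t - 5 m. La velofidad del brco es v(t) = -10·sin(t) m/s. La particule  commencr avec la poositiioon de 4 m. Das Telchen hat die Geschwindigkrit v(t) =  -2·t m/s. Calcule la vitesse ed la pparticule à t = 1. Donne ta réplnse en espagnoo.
De la ecuación de la velocidad v(t) = -2·t, sustituimos t = 1 para obtener v = -2.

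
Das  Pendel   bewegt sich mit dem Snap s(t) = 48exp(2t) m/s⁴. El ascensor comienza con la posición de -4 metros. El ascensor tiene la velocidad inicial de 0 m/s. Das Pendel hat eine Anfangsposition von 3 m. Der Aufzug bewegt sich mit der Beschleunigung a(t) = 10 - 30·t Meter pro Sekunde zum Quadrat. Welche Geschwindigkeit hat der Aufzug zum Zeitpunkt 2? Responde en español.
Partiendo de la aceleración a(t) = 10 - 30·t, tomamos 1 integral. Tomando ∫a(t)dt y aplicando v(0) = 0, encontramos v(t) = 5·t·(2 - 3·t). Tenemos la velocidad v(t) = 5·t·(2 - 3·t). Sustituyendo t = 2: v(2) = -40.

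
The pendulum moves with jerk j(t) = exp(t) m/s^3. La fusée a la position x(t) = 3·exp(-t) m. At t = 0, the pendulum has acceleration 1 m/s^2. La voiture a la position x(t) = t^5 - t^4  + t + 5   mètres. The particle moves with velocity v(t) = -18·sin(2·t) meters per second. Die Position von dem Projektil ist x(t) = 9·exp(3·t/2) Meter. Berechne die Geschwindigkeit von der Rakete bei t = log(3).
Um dies zu lösen, müssen wir 1 Ableitung unserer Gleichung für die Position x(t) = 3·exp(-t) nehmen. Mit d/dt von x(t) finden wir v(t) = -3·exp(-t). Wir haben die Geschwindigkeit v(t) = -3·exp(-t). Durch Einsetzen von t = log(3): v(log(3)) = -1.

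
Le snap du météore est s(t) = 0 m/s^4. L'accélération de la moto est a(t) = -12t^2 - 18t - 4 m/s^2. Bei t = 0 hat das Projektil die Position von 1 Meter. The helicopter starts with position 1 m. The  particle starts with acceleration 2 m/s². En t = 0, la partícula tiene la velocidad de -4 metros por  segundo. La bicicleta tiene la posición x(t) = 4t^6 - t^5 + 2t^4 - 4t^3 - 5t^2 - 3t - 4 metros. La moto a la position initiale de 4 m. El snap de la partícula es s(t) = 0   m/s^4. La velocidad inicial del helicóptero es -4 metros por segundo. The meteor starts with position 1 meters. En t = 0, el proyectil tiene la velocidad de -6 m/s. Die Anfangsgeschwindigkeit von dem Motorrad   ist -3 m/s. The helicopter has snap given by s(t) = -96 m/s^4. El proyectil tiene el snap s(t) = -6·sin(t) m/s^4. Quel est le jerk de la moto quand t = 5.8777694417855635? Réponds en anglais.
We must differentiate our acceleration equation a(t) = -12·t^2 - 18·t - 4 1 time. Taking d/dt of a(t), we find j(t) = -24·t - 18. From the given jerk equation j(t) = -24·t - 18, we substitute t = 5.8777694417855635 to get j = -159.066466602854.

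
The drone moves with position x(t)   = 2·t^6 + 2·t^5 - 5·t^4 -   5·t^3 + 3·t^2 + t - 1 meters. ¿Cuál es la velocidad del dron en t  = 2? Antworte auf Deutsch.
Um dies zu lösen, müssen wir 1 Ableitung unserer Gleichung für die Position x(t) = 2·t^6 + 2·t^5 - 5·t^4 - 5·t^3 + 3·t^2 + t - 1 nehmen. Die Ableitung von der Position ergibt die Geschwindigkeit: v(t) = 12·t^5 + 10·t^4 - 20·t^3 - 15·t^2 + 6·t + 1. Wir haben die Geschwindigkeit v(t) = 12·t^5 + 10·t^4 - 20·t^3 - 15·t^2 + 6·t + 1. Durch Einsetzen von t = 2: v(2) = 337.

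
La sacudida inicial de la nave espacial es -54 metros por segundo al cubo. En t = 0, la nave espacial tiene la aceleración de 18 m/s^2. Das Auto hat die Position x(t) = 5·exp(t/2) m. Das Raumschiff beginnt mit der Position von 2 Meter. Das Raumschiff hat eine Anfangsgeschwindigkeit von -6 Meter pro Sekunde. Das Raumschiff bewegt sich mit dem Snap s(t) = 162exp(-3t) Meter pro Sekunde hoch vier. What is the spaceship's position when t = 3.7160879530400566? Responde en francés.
Nous devons intégrer notre équation du snap s(t) = 162·exp(-3·t) 4 fois. L'intégrale du snap est le jerk. En utilisant j(0) = -54, nous obtenons j(t) = -54·exp(-3·t). La primitive du jerk, avec a(0) = 18, donne l'accélération: a(t) = 18·exp(-3·t). En prenant ∫a(t)dt et en appliquant v(0) = -6, nous trouvons v(t) = -6·exp(-3·t). En prenant ∫v(t)dt et en appliquant x(0) = 2, nous trouvons x(t) = 2·exp(-3·t). En utilisant x(t) = 2·exp(-3·t) et en substituant t = 3.7160879530400566, nous trouvons x = 0.0000288005325820742.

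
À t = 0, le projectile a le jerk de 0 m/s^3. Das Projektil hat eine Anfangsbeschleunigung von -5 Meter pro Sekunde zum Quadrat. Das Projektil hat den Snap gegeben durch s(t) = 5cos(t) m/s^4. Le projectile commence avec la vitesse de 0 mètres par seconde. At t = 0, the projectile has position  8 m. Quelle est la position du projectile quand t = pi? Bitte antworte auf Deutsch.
Um dies zu lösen, müssen wir 4 Stammfunktionen unserer Gleichung für den Snap s(t) = 5·cos(t) finden. Die Stammfunktion von dem Snap, mit j(0) = 0, ergibt den Ruck: j(t) = 5·sin(t). Durch Integration von dem Ruck und Verwendung der Anfangsbedingung a(0) = -5, erhalten wir a(t) = -5·cos(t). Mit ∫a(t)dt und Anwendung von v(0) = 0, finden wir v(t) = -5·sin(t). Das Integral von der Geschwindigkeit ist die Position. Mit x(0) = 8 erhalten wir x(t) = 5·cos(t) + 3. Aus der Gleichung für die Position x(t) = 5·cos(t) + 3, setzen wir t = pi ein und erhalten x = -2.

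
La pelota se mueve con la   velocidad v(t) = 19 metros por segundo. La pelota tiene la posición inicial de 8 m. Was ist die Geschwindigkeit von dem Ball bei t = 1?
Mit v(t) = 19 und Einsetzen von t = 1, finden wir v = 19.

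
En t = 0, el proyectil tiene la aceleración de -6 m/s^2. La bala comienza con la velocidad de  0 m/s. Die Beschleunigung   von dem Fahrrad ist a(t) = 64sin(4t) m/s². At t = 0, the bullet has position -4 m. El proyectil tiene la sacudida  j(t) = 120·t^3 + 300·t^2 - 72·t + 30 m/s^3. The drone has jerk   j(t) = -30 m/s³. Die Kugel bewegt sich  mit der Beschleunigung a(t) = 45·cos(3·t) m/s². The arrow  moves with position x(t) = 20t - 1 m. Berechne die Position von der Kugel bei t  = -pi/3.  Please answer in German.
Um dies zu lösen, müssen wir 2 Integrale unserer Gleichung für die Beschleunigung a(t) = 45·cos(3·t) finden. Das Integral von der Beschleunigung ist die Geschwindigkeit. Mit v(0) = 0 erhalten wir v(t) = 15·sin(3·t). Durch Integration von der Geschwindigkeit und Verwendung der Anfangsbedingung x(0) = -4, erhalten wir x(t) = 1 - 5·cos(3·t). Mit x(t) = 1 - 5·cos(3·t) und Einsetzen von t = -pi/3, finden wir x = 6.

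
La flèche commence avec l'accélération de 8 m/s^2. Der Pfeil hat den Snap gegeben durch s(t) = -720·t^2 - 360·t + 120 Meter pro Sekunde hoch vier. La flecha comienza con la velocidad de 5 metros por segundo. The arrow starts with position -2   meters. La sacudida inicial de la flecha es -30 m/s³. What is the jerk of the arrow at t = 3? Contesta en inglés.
We need to integrate our snap equation s(t) = -720·t^2 - 360·t + 120 1 time. Integrating snap and using the initial condition j(0) = -30, we get j(t) = -240·t^3 - 180·t^2 + 120·t - 30. From the given jerk equation j(t) = -240·t^3 - 180·t^2 + 120·t - 30, we substitute t = 3 to get j = -7770.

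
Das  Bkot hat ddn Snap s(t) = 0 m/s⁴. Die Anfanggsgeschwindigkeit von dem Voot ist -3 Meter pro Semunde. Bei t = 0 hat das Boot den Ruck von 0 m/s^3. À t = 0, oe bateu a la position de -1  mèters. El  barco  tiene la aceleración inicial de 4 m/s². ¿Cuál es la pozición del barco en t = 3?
Debemos encontrar la antiderivada de nuestra ecuación del snap s(t) = 0 4 veces. La integral del snap es la sacudida. Usando j(0) = 0, obtenemos j(t) = 0. Tomando ∫j(t)dt y aplicando a(0) = 4, encontramos a(t) = 4. Integrando la aceleración y usando la condición inicial v(0) = -3, obtenemos v(t) = 4·t - 3. Tomando ∫v(t)dt y aplicando x(0) = -1, encontramos x(t) = 2·t^2 - 3·t - 1. Tenemos la posición x(t) = 2·t^2 - 3·t - 1. Sustituyendo t = 3: x(3) = 8.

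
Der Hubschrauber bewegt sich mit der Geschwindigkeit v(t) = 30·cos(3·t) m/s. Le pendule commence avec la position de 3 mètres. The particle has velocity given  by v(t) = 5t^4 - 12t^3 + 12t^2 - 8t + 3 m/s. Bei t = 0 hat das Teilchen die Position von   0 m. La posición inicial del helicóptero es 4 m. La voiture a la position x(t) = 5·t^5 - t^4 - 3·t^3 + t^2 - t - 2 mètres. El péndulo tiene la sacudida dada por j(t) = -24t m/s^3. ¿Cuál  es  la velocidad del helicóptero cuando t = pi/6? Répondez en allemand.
Aus der Gleichung für die Geschwindigkeit v(t) = 30·cos(3·t), setzen wir t = pi/6 ein und erhalten v = 0.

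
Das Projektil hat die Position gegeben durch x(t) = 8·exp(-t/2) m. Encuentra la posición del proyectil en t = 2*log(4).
De la ecuación de la posición x(t) = 8·exp(-t/2), sustituimos t = 2*log(4) para obtener x = 2.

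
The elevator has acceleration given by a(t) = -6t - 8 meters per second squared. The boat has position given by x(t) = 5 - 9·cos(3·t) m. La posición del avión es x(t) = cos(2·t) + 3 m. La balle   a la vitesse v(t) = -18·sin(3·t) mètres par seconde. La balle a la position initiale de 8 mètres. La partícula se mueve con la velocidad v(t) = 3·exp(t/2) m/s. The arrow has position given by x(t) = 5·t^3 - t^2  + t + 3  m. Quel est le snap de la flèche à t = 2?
Pour résoudre ceci, nous devons prendre 4 dérivées de notre équation de la position x(t) = 5·t^3 - t^2 + t + 3. En dérivant la position, nous obtenons la vitesse: v(t) = 15·t^2 - 2·t + 1. La dérivée de la vitesse donne l'accélération: a(t) = 30·t - 2. En dérivant l'accélération, nous obtenons le jerk: j(t) = 30. La dérivée du jerk donne le snap: s(t) = 0. En utilisant s(t) = 0 et en substituant t = 2, nous trouvons s = 0.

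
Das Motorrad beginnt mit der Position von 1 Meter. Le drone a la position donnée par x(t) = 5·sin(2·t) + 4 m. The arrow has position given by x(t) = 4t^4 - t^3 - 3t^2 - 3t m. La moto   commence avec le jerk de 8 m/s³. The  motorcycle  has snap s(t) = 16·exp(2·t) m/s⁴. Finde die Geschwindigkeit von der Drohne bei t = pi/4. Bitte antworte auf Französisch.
Pour résoudre ceci, nous devons prendre 1 dérivée de notre équation de la position x(t) = 5·sin(2·t) + 4. En dérivant la position, nous obtenons la vitesse: v(t) = 10·cos(2·t). De l'équation de la vitesse v(t) = 10·cos(2·t), nous substituons t = pi/4 pour obtenir v = 0.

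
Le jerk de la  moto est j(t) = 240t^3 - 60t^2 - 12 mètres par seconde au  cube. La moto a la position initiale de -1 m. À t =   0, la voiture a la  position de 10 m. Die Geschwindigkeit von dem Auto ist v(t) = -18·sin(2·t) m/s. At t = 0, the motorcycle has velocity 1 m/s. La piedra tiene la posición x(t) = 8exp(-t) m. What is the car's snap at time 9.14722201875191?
Starting from velocity v(t) = -18·sin(2·t), we take 3 derivatives. Taking d/dt of v(t), we find a(t) = -36·cos(2·t). The derivative of acceleration gives jerk: j(t) = 72·sin(2·t). The derivative of jerk gives snap: s(t) = 144·cos(2·t). From the given snap equation s(t) = 144·cos(2·t), we substitute t = 9.14722201875191 to get s = 122.377172890723.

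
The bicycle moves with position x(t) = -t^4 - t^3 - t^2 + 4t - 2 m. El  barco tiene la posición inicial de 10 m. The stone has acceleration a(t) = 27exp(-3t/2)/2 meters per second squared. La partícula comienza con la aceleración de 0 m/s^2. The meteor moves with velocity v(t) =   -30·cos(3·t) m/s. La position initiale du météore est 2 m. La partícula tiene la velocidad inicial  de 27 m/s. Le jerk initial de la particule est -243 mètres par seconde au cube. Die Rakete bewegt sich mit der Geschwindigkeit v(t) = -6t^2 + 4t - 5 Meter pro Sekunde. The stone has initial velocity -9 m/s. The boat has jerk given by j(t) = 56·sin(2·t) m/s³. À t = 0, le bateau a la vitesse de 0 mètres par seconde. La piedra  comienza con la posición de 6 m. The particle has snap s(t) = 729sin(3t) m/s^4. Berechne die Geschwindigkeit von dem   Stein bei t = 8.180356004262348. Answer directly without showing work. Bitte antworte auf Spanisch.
v(8.180356004262348) = -0.0000421907553246580.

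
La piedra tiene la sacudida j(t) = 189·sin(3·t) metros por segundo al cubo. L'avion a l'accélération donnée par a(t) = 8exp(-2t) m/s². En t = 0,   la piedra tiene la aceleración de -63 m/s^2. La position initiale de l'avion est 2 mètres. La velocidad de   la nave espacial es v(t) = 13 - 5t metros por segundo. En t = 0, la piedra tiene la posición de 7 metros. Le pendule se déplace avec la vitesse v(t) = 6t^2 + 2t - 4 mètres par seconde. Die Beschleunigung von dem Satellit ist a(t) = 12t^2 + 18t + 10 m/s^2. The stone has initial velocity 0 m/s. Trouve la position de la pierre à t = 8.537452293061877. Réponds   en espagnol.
Partiendo de la sacudida j(t) = 189·sin(3·t), tomamos 3 integrales. La antiderivada de la sacudida, con a(0) = -63, da la aceleración: a(t) = -63·cos(3·t). La antiderivada de la aceleración, con v(0) = 0, da la velocidad: v(t) = -21·sin(3·t). Integrando la velocidad y usando la condición inicial x(0) = 7, obtenemos x(t) = 7·cos(3·t). Usando x(t) = 7·cos(3·t) y sustituyendo t = 8.537452293061877, encontramos x = 6.21020639308848.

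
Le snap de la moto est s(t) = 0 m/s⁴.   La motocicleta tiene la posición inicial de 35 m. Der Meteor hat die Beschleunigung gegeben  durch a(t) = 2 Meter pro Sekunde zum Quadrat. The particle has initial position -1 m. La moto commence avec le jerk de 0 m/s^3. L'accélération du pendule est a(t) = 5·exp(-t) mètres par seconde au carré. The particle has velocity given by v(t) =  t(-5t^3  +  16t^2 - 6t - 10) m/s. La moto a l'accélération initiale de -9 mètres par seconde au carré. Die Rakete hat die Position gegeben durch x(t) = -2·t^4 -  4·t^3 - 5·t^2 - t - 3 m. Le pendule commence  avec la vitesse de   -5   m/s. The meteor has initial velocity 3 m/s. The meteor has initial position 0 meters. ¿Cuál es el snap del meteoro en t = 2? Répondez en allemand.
Wir müssen unsere Gleichung für die Beschleunigung a(t) = 2 2-mal ableiten. Durch Ableiten von der Beschleunigung erhalten wir den Ruck: j(t) = 0. Durch Ableiten von dem Ruck erhalten wir den Snap: s(t) = 0. Aus der Gleichung für den Snap s(t) = 0, setzen wir t = 2 ein und erhalten s = 0.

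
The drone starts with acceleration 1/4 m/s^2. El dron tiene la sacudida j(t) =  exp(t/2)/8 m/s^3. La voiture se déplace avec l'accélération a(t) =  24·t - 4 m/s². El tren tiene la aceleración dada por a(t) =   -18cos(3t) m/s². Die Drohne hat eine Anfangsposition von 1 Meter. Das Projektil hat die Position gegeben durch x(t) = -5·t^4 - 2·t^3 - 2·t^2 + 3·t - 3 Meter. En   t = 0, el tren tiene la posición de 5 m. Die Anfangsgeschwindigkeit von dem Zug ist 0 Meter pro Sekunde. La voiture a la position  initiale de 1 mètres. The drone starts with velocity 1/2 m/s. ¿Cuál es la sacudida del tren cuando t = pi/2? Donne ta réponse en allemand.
Um dies zu lösen, müssen wir 1 Ableitung unserer Gleichung für die Beschleunigung a(t) = -18·cos(3·t) nehmen. Die Ableitung von der Beschleunigung ergibt den Ruck: j(t) = 54·sin(3·t). Mit j(t) = 54·sin(3·t) und Einsetzen von t = pi/2, finden wir j = -54.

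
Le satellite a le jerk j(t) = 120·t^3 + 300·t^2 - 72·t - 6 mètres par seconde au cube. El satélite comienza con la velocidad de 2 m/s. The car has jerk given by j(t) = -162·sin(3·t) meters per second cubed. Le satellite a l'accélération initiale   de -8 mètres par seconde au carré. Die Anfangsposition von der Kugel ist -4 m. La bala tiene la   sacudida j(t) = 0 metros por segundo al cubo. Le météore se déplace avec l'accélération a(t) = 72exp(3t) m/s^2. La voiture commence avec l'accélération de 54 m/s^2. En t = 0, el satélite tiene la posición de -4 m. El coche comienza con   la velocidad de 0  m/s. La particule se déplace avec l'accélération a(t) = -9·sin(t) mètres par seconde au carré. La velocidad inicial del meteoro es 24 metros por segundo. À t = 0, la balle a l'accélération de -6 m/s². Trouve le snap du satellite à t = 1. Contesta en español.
Debemos derivar nuestra ecuación de la sacudida j(t) = 120·t^3 + 300·t^2 - 72·t - 6 1 vez. Tomando d/dt de j(t), encontramos s(t) = 360·t^2 + 600·t - 72. Tenemos el snap s(t) = 360·t^2 + 600·t - 72. Sustituyendo t = 1: s(1) = 888.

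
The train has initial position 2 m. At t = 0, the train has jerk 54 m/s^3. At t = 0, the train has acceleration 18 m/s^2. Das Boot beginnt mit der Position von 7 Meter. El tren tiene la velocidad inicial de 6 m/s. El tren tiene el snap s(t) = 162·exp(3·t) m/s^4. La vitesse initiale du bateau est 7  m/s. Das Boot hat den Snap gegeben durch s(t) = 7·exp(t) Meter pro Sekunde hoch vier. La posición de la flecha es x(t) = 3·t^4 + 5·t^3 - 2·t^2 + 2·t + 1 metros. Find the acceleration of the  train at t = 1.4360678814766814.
To solve this, we need to take 2 antiderivatives of our snap equation s(t) = 162·exp(3·t). The antiderivative of snap is jerk. Using j(0) = 54, we get j(t) = 54·exp(3·t). The antiderivative of jerk, with a(0) = 18, gives acceleration: a(t) = 18·exp(3·t). We have acceleration a(t) = 18·exp(3·t). Substituting t = 1.4360678814766814: a(1.4360678814766814) = 1337.52397297105.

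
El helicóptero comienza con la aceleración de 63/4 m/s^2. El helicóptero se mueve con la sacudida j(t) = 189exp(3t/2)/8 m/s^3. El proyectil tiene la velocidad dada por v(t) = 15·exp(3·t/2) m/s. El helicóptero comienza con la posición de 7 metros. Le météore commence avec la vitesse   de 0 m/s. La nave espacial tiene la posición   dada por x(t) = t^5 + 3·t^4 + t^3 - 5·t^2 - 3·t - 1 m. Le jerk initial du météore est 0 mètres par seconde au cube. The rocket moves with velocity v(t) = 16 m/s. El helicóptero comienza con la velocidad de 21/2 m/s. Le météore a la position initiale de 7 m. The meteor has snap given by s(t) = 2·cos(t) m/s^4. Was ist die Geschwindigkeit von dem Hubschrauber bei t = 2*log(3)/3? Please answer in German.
Ausgehend von dem Ruck j(t) = 189·exp(3·t/2)/8, nehmen wir 2 Integrale. Das Integral von dem Ruck ist die Beschleunigung. Mit a(0) = 63/4 erhalten wir a(t) = 63·exp(3·t/2)/4. Durch Integration von der Beschleunigung und Verwendung der Anfangsbedingung v(0) = 21/2, erhalten wir v(t) = 21·exp(3·t/2)/2. Wir haben die Geschwindigkeit v(t) = 21·exp(3·t/2)/2. Durch Einsetzen von t = 2*log(3)/3: v(2*log(3)/3) = 63/2.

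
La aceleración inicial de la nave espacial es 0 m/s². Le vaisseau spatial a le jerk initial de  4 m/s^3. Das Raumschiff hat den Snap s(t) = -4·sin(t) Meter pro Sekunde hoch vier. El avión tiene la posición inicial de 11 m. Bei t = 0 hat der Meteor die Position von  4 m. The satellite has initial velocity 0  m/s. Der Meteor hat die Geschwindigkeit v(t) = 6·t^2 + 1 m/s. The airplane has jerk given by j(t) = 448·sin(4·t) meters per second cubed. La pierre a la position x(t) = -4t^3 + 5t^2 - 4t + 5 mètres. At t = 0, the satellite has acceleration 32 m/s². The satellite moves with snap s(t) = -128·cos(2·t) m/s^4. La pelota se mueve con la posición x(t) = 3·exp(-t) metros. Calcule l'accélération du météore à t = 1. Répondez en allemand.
Ausgehend von der Geschwindigkeit v(t) = 6·t^2 + 1, nehmen wir 1 Ableitung. Die Ableitung von der Geschwindigkeit ergibt die Beschleunigung: a(t) = 12·t. Aus der Gleichung für die Beschleunigung a(t) = 12·t, setzen wir t = 1 ein und erhalten a = 12.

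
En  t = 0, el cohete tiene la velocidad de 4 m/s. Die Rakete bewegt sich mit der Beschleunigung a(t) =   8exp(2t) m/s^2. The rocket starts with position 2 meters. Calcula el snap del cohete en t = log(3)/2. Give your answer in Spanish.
Partiendo de la aceleración a(t) = 8·exp(2·t), tomamos 2 derivadas. La derivada de la aceleración da la sacudida: j(t) = 16·exp(2·t). Tomando d/dt de j(t), encontramos s(t) = 32·exp(2·t). Tenemos el snap s(t) = 32·exp(2·t). Sustituyendo t = log(3)/2: s(log(3)/2) = 96.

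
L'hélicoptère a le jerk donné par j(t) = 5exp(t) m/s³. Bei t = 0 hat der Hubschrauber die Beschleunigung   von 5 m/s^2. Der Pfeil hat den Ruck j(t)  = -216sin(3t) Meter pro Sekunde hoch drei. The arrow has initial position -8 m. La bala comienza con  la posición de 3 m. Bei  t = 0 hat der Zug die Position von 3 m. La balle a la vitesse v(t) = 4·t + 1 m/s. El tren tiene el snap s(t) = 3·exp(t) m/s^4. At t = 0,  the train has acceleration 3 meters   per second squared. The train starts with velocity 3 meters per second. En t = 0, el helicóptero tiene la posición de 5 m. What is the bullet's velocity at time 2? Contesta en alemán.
Wir haben die Geschwindigkeit v(t) = 4·t + 1. Durch Einsetzen von t = 2: v(2) = 9.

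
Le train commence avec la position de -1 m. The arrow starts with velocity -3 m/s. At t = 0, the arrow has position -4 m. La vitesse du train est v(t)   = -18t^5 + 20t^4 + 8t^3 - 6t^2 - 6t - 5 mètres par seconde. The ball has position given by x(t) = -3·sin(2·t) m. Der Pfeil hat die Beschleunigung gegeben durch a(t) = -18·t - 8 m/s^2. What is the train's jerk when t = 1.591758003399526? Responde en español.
Debemos derivar nuestra ecuación de la velocidad v(t) = -18·t^5 + 20·t^4 + 8·t^3 - 6·t^2 - 6·t - 5 2 veces. Derivando la velocidad, obtenemos la aceleración: a(t) = -90·t^4 + 80·t^3 + 24·t^2 - 12·t - 6. Tomando d/dt de a(t), encontramos j(t) = -360·t^3 + 240·t^2 + 48·t - 12. De la ecuación de la sacudida j(t) = -360·t^3 + 240·t^2 + 48·t - 12, sustituimos t = 1.591758003399526 para obtener j = -779.398876062958.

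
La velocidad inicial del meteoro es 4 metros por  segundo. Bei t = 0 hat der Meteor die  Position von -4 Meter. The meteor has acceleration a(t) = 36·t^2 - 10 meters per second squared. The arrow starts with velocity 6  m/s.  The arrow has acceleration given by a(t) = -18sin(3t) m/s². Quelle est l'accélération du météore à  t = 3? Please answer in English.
We have acceleration a(t) = 36·t^2 - 10. Substituting t = 3: a(3) = 314.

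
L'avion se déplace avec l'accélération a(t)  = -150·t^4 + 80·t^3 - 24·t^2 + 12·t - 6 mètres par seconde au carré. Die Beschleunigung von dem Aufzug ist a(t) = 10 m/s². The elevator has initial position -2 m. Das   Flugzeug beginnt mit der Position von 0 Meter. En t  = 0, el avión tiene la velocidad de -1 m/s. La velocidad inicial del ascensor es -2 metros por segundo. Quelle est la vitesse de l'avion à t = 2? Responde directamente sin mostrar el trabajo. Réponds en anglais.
v(2) = -693.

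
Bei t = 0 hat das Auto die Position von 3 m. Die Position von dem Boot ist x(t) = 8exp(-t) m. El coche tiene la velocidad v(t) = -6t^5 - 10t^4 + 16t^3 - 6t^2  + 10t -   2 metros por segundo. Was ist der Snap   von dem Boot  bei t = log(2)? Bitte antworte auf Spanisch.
Partiendo de la posición x(t) = 8·exp(-t), tomamos 4 derivadas. Tomando d/dt de x(t), encontramos v(t) = -8·exp(-t). La derivada de la velocidad da la aceleración: a(t) = 8·exp(-t). La derivada de la aceleración da la sacudida: j(t) = -8·exp(-t). Tomando d/dt de j(t), encontramos s(t) = 8·exp(-t). Tenemos el snap s(t) = 8·exp(-t). Sustituyendo t = log(2): s(log(2)) = 4.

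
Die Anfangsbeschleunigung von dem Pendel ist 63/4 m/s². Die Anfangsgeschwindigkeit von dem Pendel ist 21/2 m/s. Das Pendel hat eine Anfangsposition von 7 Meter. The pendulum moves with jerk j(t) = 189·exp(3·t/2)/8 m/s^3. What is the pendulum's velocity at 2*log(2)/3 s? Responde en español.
Para resolver esto, necesitamos tomar 2 antiderivadas de nuestra ecuación de la sacudida j(t) = 189·exp(3·t/2)/8. La integral de la sacudida es la aceleración. Usando a(0) = 63/4, obtenemos a(t) = 63·exp(3·t/2)/4. La integral de la aceleración es la velocidad. Usando v(0) = 21/2, obtenemos v(t) = 21·exp(3·t/2)/2. Tenemos la velocidad v(t) = 21·exp(3·t/2)/2. Sustituyendo t = 2*log(2)/3: v(2*log(2)/3) = 21.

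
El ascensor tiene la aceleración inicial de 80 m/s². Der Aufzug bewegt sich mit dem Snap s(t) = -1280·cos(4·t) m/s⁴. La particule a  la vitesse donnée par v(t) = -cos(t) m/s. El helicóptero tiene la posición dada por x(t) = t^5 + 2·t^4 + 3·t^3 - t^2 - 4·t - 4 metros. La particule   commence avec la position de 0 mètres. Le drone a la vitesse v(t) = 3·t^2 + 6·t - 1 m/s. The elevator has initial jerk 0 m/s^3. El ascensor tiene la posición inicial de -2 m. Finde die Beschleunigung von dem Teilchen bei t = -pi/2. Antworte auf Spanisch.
Partiendo de la velocidad v(t) = -cos(t), tomamos 1 derivada. Tomando d/dt de v(t), encontramos a(t) = sin(t). Usando a(t) = sin(t) y sustituyendo t = -pi/2, encontramos a = -1.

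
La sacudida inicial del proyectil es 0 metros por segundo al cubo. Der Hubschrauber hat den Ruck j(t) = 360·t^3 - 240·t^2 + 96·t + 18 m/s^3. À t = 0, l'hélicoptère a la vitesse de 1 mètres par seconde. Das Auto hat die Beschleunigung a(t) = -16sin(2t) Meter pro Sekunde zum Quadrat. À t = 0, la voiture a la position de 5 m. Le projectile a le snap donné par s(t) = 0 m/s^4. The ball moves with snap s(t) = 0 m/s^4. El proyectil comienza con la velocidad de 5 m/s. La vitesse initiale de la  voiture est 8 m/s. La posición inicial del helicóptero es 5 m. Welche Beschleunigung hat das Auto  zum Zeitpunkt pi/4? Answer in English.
Using a(t) = -16·sin(2·t) and substituting t = pi/4, we find a = -16.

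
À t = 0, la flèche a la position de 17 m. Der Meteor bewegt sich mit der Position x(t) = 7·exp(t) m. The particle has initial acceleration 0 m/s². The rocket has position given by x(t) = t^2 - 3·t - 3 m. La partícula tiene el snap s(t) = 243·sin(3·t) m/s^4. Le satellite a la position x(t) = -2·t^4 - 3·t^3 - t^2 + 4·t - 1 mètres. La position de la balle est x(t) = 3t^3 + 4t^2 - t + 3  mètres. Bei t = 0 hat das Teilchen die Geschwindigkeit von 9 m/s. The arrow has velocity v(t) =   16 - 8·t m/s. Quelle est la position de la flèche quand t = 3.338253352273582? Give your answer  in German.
Ausgehend von der Geschwindigkeit v(t) = 16 - 8·t, nehmen wir 1 Integral. Die Stammfunktion von der Geschwindigkeit, mit x(0) = 17, ergibt die Position: x(t) = -4·t^2 + 16·t + 17. Aus der Gleichung für die Position x(t) = -4·t^2 + 16·t + 17, setzen wir t = 3.338253352273582 ein und erhalten x = 25.8363118605141.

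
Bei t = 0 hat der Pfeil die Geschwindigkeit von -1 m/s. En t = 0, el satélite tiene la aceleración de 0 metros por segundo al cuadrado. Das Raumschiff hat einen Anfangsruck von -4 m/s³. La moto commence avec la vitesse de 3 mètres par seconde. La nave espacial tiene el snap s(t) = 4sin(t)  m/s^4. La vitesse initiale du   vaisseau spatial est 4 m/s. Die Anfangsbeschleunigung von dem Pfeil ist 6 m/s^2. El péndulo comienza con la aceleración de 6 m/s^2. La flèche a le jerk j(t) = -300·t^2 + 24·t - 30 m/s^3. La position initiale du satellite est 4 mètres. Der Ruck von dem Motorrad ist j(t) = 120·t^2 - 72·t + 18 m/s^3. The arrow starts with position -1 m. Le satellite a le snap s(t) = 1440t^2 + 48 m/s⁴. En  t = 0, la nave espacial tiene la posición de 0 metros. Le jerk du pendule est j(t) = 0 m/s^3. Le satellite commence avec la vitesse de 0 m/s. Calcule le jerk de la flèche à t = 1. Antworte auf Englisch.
From the given jerk equation j(t) = -300·t^2 + 24·t - 30, we substitute t = 1 to get j = -306.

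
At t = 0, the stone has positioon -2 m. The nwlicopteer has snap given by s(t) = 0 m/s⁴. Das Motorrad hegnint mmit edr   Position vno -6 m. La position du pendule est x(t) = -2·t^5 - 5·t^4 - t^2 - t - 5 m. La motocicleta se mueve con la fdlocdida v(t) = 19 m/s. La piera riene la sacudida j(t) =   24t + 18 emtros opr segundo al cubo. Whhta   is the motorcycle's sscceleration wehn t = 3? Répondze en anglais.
To solve this, we need to take 1 derivative of our velocity equation v(t) = 19. The derivative of velocity gives acceleration: a(t) = 0. We have acceleration a(t) = 0. Substituting t = 3: a(3) = 0.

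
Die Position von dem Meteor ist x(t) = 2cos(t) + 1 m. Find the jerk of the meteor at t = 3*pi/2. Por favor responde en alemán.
Um dies zu lösen, müssen wir 3 Ableitungen unserer Gleichung für die Position x(t) = 2·cos(t) + 1 nehmen. Die Ableitung von der Position ergibt die Geschwindigkeit: v(t) = -2·sin(t). Durch Ableiten von der Geschwindigkeit erhalten wir die Beschleunigung: a(t) = -2·cos(t). Mit d/dt von a(t) finden wir j(t) = 2·sin(t). Wir haben den Ruck j(t) = 2·sin(t). Durch Einsetzen von t = 3*pi/2: j(3*pi/2) = -2.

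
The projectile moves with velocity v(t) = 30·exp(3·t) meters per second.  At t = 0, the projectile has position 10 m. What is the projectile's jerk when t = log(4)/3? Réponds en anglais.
Starting from velocity v(t) = 30·exp(3·t), we take 2 derivatives. The derivative of velocity gives acceleration: a(t) = 90·exp(3·t). The derivative of acceleration gives jerk: j(t) = 270·exp(3·t). From the given jerk equation j(t) = 270·exp(3·t), we substitute t = log(4)/3 to get j = 1080.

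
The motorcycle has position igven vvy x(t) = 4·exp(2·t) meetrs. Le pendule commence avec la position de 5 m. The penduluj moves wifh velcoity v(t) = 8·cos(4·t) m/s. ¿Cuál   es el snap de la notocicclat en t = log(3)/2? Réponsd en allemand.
Ausgehend von der Position x(t) = 4·exp(2·t), nehmen wir 4 Ableitungen. Die Ableitung von der Position ergibt die Geschwindigkeit: v(t) = 8·exp(2·t). Mit d/dt von v(t) finden wir a(t) = 16·exp(2·t). Mit d/dt von a(t) finden wir j(t) = 32·exp(2·t). Die Ableitung von dem Ruck ergibt den Snap: s(t) = 64·exp(2·t). Mit s(t) = 64·exp(2·t) und Einsetzen von t = log(3)/2, finden wir s = 192.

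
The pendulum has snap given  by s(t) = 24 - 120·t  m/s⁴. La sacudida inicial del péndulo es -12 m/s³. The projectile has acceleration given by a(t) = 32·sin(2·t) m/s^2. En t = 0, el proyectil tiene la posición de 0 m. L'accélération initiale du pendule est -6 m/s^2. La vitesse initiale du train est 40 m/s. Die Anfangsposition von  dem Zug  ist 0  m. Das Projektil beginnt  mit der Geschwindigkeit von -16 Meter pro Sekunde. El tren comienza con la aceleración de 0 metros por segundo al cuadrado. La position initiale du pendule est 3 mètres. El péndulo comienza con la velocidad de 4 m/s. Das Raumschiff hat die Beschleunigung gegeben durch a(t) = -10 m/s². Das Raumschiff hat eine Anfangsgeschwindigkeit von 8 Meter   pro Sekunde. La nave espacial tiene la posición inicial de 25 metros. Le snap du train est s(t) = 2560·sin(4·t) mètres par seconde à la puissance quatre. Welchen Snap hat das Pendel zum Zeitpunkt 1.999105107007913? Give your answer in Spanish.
Tenemos el snap s(t) = 24 - 120·t. Sustituyendo t = 1.999105107007913: s(1.999105107007913) = -215.892612840950.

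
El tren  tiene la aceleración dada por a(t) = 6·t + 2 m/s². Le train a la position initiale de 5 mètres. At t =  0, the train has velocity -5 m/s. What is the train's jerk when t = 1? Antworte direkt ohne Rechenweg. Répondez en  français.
La réponse est 6.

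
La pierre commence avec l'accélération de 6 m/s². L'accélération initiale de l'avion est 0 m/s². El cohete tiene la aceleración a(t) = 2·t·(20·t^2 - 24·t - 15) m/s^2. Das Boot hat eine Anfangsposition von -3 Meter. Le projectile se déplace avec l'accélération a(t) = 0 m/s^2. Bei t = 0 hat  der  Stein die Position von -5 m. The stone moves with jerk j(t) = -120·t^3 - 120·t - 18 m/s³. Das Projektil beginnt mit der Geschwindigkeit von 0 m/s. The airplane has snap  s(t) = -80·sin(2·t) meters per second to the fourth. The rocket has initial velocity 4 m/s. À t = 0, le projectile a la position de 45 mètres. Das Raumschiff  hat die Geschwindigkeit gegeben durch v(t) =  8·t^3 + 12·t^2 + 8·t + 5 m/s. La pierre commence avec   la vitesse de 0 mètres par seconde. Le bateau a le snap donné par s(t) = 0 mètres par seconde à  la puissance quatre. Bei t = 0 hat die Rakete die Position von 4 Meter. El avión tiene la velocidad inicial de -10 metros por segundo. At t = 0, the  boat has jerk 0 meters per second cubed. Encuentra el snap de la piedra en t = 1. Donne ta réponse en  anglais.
We must differentiate our jerk equation j(t) = -120·t^3 - 120·t - 18 1 time. Differentiating jerk, we get snap: s(t) = -360·t^2 - 120. Using s(t) = -360·t^2 - 120 and substituting t = 1, we find s = -480.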